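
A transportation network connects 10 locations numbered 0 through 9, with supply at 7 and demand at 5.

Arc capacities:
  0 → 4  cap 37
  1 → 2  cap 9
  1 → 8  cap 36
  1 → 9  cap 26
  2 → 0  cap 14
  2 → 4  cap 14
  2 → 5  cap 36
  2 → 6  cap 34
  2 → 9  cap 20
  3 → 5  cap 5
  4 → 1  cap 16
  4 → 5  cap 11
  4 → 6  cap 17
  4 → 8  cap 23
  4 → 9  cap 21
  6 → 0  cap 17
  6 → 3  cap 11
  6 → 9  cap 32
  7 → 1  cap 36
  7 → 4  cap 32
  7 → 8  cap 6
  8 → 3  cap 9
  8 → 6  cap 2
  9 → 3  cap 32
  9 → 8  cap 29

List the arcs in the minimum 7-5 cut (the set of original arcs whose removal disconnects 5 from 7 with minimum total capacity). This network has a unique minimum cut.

Min-cut arcs: {(1,2), (3,5), (4,5)} (total capacity 25)

augment #1: 7→4→5 push 11
augment #2: 7→1→2→5 push 9
augment #3: 7→8→3→5 push 5
max flow = 25; residual-reachable set from 7 gives S-side
cut edges (S→T): {(1,2), (3,5), (4,5)} total cap 25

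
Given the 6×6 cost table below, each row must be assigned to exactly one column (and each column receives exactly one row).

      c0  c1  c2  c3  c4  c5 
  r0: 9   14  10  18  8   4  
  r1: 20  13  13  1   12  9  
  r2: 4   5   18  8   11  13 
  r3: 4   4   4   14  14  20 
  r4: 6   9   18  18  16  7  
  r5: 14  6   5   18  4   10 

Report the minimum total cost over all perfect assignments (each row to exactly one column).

optimal assignment: row0→col5 (cost 4), row1→col3 (cost 1), row2→col1 (cost 5), row3→col2 (cost 4), row4→col0 (cost 6), row5→col4 (cost 4)
total = 4 + 1 + 5 + 4 + 6 + 4 = 24

Minimum assignment cost: 24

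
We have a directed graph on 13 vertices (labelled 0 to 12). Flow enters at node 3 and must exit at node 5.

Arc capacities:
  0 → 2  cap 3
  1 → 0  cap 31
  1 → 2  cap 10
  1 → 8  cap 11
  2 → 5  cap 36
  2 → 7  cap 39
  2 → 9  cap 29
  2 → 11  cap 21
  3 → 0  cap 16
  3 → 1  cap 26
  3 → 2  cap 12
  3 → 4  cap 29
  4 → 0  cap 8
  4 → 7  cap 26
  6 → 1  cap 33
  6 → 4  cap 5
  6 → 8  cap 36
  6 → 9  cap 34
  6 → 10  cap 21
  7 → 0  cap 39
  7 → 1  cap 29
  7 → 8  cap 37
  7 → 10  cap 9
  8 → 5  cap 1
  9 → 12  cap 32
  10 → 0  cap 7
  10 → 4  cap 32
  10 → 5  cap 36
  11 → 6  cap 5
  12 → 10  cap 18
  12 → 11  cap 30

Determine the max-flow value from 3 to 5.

augment #1: 3→2→5 bottleneck 12, total now 12
augment #2: 3→0→2→5 bottleneck 3, total now 15
augment #3: 3→1→2→5 bottleneck 10, total now 25
augment #4: 3→1→8→5 bottleneck 1, total now 26
augment #5: 3→4→7→10→5 bottleneck 9, total now 35

Maximum flow value: 35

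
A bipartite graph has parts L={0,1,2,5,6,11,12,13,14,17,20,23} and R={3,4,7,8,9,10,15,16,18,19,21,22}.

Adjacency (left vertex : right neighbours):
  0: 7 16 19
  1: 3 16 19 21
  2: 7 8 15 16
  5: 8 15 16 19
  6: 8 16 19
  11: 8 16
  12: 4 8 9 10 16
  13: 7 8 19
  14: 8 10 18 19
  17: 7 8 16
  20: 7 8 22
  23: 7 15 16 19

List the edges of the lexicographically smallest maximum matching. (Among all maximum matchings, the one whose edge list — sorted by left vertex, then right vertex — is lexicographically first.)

|M| = 9 (so the lex-smallest maximum matching has 9 edges)
process left vertices in ascending order; for each, take the smallest-labelled available neighbour that still permits 9 edges overall, or leave it unmatched if none does
lex-smallest matching: {0-7, 1-3, 2-8, 5-15, 6-16, 12-4, 13-19, 14-10, 20-22}

Lex-smallest maximum matching: {(0,7), (1,3), (2,8), (5,15), (6,16), (12,4), (13,19), (14,10), (20,22)}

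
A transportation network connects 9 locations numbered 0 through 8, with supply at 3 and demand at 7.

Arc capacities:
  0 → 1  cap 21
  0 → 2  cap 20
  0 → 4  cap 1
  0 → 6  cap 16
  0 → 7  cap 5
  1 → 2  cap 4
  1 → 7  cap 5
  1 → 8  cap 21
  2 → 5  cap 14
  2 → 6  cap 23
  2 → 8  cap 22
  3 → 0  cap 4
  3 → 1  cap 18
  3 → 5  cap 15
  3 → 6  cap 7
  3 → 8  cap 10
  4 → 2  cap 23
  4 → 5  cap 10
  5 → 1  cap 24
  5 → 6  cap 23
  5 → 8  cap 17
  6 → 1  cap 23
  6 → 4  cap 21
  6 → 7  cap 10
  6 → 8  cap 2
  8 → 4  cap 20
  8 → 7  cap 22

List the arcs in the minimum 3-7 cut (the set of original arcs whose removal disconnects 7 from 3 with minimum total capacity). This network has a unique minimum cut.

Min-cut arcs: {(1,7), (3,0), (6,7), (8,7)} (total capacity 41)

augment #1: 3→0→7 push 4
augment #2: 3→1→7 push 5
augment #3: 3→6→7 push 7
augment #4: 3→8→7 push 10
augment #5: 3→1→8→7 push 12
augment #6: 3→5→6→7 push 3
max flow = 41; residual-reachable set from 3 gives S-side
cut edges (S→T): {(1,7), (3,0), (6,7), (8,7)} total cap 41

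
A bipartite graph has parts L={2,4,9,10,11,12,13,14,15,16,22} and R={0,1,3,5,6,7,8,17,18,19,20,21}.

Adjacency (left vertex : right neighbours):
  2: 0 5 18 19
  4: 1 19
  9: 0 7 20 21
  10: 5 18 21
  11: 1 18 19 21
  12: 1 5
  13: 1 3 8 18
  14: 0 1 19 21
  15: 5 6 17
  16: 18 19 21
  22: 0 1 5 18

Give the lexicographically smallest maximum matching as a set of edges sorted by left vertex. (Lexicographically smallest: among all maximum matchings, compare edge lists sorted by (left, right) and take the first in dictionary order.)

Lex-smallest maximum matching: {(2,0), (4,1), (9,7), (10,5), (11,18), (13,3), (14,19), (15,6), (16,21)}

|M| = 9 (so the lex-smallest maximum matching has 9 edges)
process left vertices in ascending order; for each, take the smallest-labelled available neighbour that still permits 9 edges overall, or leave it unmatched if none does
lex-smallest matching: {2-0, 4-1, 9-7, 10-5, 11-18, 13-3, 14-19, 15-6, 16-21}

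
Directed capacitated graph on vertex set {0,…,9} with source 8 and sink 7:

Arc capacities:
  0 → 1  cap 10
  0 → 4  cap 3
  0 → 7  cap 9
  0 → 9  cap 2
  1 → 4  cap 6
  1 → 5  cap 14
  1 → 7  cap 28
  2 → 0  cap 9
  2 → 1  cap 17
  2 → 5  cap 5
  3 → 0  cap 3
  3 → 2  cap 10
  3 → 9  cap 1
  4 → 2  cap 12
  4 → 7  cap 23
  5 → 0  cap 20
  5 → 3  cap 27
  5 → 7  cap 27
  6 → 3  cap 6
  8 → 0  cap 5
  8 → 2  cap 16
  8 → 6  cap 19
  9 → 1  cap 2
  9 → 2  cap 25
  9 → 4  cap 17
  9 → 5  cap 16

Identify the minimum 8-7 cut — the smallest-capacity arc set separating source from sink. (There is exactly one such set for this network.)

augment #1: 8→0→7 push 5
augment #2: 8→2→0→7 push 4
augment #3: 8→2→1→7 push 12
augment #4: 8→6→3→0→1→7 push 3
augment #5: 8→6→3→2→1→7 push 3
max flow = 27; residual-reachable set from 8 gives S-side
cut edges (S→T): {(6,3), (8,0), (8,2)} total cap 27

Min-cut arcs: {(6,3), (8,0), (8,2)} (total capacity 27)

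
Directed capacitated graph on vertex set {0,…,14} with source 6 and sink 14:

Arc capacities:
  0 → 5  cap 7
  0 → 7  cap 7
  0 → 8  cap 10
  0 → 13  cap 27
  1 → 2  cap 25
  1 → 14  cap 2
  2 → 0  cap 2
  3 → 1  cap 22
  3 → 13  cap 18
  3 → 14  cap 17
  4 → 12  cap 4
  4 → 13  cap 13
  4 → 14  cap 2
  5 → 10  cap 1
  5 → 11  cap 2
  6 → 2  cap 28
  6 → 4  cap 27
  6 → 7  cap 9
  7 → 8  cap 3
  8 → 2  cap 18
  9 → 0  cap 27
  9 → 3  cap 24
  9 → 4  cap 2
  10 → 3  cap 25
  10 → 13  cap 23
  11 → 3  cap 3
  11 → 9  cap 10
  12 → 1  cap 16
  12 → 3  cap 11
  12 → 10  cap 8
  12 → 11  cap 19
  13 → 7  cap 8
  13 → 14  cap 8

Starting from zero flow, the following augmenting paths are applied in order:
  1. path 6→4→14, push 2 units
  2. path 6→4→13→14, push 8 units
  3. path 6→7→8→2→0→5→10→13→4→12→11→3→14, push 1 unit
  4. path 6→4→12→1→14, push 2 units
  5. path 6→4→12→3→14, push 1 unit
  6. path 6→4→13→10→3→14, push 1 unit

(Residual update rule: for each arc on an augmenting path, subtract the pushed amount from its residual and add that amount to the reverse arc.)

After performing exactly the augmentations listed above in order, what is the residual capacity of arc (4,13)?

after path 1 (6→4→14, push 2): res(4,13)=13
after path 2 (6→4→13→14, push 8): res(4,13)=5
after path 3 (6→7→8→2→0→5→10→13→4→12→11→3→14, push 1): res(4,13)=6
after path 4 (6→4→12→1→14, push 2): res(4,13)=6
after path 5 (6→4→12→3→14, push 1): res(4,13)=6
after path 6 (6→4→13→10→3→14, push 1): res(4,13)=5

Residual capacity of (4,13): 5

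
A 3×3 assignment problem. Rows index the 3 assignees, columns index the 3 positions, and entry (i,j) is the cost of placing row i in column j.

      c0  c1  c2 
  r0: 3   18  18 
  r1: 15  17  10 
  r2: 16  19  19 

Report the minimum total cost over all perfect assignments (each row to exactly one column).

Minimum assignment cost: 32

optimal assignment: row0→col0 (cost 3), row1→col2 (cost 10), row2→col1 (cost 19)
total = 3 + 10 + 19 = 32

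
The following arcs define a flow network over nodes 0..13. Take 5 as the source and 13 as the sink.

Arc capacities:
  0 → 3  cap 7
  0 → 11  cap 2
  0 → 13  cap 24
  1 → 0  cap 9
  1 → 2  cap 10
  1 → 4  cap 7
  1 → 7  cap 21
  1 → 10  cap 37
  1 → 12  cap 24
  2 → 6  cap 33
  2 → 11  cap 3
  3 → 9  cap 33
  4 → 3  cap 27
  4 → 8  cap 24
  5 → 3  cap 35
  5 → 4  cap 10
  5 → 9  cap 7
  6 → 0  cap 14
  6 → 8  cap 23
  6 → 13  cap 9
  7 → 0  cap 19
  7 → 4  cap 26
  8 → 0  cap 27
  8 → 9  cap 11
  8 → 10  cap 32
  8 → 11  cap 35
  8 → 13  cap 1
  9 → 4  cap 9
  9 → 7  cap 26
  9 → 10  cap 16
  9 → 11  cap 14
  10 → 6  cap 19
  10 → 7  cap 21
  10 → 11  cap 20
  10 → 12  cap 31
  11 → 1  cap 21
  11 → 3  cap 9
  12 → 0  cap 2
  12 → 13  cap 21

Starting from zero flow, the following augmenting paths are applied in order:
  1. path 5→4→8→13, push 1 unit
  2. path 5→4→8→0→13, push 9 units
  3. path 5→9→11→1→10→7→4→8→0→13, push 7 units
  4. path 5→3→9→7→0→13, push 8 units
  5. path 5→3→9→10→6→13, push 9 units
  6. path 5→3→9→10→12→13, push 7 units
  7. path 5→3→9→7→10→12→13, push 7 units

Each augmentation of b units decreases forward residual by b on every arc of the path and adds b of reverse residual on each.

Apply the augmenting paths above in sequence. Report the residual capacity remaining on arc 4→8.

Residual capacity of (4,8): 7

after path 1 (5→4→8→13, push 1): res(4,8)=23
after path 2 (5→4→8→0→13, push 9): res(4,8)=14
after path 3 (5→9→11→1→10→7→4→8→0→13, push 7): res(4,8)=7
after path 4 (5→3→9→7→0→13, push 8): res(4,8)=7
after path 5 (5→3→9→10→6→13, push 9): res(4,8)=7
after path 6 (5→3→9→10→12→13, push 7): res(4,8)=7
after path 7 (5→3→9→7→10→12→13, push 7): res(4,8)=7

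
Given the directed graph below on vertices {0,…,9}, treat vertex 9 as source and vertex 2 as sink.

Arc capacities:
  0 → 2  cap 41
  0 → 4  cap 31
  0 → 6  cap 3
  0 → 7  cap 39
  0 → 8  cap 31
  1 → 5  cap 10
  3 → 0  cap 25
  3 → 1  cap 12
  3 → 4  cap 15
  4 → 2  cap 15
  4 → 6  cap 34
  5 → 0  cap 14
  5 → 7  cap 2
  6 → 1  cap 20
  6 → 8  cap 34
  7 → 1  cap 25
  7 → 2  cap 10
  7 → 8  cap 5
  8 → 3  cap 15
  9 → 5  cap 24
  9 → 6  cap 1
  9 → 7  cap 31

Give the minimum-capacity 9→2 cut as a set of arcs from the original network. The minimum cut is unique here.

augment #1: 9→7→2 push 10
augment #2: 9→5→0→2 push 14
augment #3: 9→6→8→3→0→2 push 1
augment #4: 9→7→8→3→0→2 push 5
max flow = 30; residual-reachable set from 9 gives S-side
cut edges (S→T): {(5,0), (7,2), (7,8), (9,6)} total cap 30

Min-cut arcs: {(5,0), (7,2), (7,8), (9,6)} (total capacity 30)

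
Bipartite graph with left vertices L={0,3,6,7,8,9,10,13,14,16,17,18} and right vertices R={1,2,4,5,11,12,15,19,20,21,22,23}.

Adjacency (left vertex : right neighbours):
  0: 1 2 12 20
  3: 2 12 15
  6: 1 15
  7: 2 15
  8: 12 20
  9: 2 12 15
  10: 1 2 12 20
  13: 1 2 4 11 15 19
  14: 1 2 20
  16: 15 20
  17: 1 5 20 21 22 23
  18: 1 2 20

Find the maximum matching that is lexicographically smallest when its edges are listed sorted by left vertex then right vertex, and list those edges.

Lex-smallest maximum matching: {(0,1), (3,2), (6,15), (8,12), (10,20), (13,4), (17,5)}

|M| = 7 (so the lex-smallest maximum matching has 7 edges)
process left vertices in ascending order; for each, take the smallest-labelled available neighbour that still permits 7 edges overall, or leave it unmatched if none does
lex-smallest matching: {0-1, 3-2, 6-15, 8-12, 10-20, 13-4, 17-5}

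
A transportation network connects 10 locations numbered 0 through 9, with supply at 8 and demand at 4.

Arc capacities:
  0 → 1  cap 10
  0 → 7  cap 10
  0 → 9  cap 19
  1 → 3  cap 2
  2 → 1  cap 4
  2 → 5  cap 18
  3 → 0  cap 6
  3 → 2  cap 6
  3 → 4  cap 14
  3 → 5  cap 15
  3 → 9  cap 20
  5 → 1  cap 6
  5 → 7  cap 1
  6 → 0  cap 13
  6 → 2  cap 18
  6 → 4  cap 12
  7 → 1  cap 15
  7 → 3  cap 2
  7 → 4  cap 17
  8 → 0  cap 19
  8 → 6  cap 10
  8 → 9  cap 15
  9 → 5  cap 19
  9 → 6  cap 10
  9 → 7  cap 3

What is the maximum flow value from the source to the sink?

augment #1: 8→6→4 bottleneck 10, total now 10
augment #2: 8→0→7→4 bottleneck 10, total now 20
augment #3: 8→9→6→4 bottleneck 2, total now 22
augment #4: 8→9→7→4 bottleneck 3, total now 25
augment #5: 8→0→1→3→4 bottleneck 2, total now 27
augment #6: 8→9→5→7→4 bottleneck 1, total now 28

Maximum flow value: 28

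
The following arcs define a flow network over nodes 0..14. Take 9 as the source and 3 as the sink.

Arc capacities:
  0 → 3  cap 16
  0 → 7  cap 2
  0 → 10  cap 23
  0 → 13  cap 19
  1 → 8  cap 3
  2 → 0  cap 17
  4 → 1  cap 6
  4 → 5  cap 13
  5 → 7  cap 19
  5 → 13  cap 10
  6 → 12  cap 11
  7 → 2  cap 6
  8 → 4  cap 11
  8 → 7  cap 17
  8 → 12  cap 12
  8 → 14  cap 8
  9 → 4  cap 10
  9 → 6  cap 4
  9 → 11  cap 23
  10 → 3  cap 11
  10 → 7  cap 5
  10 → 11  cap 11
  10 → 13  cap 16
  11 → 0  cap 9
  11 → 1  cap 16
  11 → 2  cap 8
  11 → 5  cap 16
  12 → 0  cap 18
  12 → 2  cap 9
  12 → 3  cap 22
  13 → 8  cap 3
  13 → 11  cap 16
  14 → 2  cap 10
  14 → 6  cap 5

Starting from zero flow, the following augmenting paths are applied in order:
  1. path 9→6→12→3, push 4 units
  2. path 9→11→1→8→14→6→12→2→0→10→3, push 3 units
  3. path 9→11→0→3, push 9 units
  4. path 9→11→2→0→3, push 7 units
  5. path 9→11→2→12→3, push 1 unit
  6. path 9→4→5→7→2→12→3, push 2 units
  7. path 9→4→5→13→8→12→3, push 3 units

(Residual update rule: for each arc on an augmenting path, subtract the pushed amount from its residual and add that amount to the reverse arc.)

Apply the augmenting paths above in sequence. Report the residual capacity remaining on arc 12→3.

after path 1 (9→6→12→3, push 4): res(12,3)=18
after path 2 (9→11→1→8→14→6→12→2→0→10→3, push 3): res(12,3)=18
after path 3 (9→11→0→3, push 9): res(12,3)=18
after path 4 (9→11→2→0→3, push 7): res(12,3)=18
after path 5 (9→11→2→12→3, push 1): res(12,3)=17
after path 6 (9→4→5→7→2→12→3, push 2): res(12,3)=15
after path 7 (9→4→5→13→8→12→3, push 3): res(12,3)=12

Residual capacity of (12,3): 12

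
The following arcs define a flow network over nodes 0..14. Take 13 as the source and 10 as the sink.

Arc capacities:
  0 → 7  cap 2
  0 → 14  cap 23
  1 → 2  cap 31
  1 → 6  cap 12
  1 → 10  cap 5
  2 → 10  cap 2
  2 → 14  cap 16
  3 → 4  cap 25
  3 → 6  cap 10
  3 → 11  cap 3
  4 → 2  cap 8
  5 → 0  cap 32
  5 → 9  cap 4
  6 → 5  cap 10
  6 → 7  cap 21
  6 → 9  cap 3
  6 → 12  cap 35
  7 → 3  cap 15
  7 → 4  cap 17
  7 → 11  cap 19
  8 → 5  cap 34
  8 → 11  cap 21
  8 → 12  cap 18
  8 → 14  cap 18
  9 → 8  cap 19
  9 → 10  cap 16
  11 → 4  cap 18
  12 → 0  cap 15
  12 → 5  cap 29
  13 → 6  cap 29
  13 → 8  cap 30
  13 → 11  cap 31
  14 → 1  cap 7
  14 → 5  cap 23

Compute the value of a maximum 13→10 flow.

augment #1: 13→6→9→10 bottleneck 3, total now 3
augment #2: 13→6→5→9→10 bottleneck 4, total now 7
augment #3: 13→8→14→1→10 bottleneck 5, total now 12
augment #4: 13→11→4→2→10 bottleneck 2, total now 14

Maximum flow value: 14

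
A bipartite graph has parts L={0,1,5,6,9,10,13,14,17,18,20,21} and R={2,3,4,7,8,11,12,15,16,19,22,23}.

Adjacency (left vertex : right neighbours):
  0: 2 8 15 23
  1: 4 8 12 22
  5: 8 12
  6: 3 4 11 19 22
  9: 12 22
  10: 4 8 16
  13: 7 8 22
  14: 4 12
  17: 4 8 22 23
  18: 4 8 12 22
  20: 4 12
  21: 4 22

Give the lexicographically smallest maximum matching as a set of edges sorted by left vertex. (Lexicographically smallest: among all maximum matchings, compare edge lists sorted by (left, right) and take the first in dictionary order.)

Lex-smallest maximum matching: {(0,2), (1,4), (5,8), (6,3), (9,12), (10,16), (13,7), (17,23), (18,22)}

|M| = 9 (so the lex-smallest maximum matching has 9 edges)
process left vertices in ascending order; for each, take the smallest-labelled available neighbour that still permits 9 edges overall, or leave it unmatched if none does
lex-smallest matching: {0-2, 1-4, 5-8, 6-3, 9-12, 10-16, 13-7, 17-23, 18-22}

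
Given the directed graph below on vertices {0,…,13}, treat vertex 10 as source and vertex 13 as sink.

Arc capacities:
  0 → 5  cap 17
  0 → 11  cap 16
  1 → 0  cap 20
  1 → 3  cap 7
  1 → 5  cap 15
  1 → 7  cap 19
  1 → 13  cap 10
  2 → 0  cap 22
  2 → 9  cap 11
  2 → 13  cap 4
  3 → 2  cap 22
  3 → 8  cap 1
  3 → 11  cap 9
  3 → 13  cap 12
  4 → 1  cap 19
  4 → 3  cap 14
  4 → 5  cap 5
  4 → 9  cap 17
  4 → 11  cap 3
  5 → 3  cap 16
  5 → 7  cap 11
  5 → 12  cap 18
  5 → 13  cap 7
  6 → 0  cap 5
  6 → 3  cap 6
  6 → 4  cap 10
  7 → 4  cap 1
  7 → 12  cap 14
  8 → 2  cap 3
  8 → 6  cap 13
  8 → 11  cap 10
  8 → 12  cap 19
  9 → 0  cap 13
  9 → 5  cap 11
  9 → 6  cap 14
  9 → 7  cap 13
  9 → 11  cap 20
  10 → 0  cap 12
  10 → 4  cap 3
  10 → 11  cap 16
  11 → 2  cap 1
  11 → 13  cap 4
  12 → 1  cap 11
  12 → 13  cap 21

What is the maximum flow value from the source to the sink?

augment #1: 10→11→13 bottleneck 4, total now 4
augment #2: 10→0→5→13 bottleneck 7, total now 11
augment #3: 10→4→1→13 bottleneck 3, total now 14
augment #4: 10→11→2→13 bottleneck 1, total now 15
augment #5: 10→0→5→3→13 bottleneck 5, total now 20

Maximum flow value: 20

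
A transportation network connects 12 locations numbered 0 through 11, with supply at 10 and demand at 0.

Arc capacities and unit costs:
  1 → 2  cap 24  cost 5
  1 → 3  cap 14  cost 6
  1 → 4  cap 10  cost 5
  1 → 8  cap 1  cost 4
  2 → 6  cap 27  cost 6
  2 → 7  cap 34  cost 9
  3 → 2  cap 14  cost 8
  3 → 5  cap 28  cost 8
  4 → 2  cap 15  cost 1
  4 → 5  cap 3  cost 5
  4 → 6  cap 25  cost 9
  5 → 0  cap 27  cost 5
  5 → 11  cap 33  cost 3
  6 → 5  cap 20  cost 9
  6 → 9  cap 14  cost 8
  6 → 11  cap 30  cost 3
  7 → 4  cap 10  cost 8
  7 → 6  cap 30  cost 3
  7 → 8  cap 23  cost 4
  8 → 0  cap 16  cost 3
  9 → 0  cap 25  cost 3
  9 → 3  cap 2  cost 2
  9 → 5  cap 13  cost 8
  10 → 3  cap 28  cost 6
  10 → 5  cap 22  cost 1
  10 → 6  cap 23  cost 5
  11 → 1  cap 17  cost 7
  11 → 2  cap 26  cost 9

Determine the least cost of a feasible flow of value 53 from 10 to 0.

shortest-cost path #1: 10→5→0 push 22 @ unit cost 6 (adds 132)
shortest-cost path #2: 10→6→9→0 push 14 @ unit cost 16 (adds 224)
shortest-cost path #3: 10→3→5→0 push 5 @ unit cost 19 (adds 95)
shortest-cost path #4: 10→6→11→1→8→0 push 1 @ unit cost 22 (adds 22)
shortest-cost path #5: 10→3→2→7→8→0 push 11 @ unit cost 30 (adds 330)
total cost = 803

Minimum cost for 53 units: 803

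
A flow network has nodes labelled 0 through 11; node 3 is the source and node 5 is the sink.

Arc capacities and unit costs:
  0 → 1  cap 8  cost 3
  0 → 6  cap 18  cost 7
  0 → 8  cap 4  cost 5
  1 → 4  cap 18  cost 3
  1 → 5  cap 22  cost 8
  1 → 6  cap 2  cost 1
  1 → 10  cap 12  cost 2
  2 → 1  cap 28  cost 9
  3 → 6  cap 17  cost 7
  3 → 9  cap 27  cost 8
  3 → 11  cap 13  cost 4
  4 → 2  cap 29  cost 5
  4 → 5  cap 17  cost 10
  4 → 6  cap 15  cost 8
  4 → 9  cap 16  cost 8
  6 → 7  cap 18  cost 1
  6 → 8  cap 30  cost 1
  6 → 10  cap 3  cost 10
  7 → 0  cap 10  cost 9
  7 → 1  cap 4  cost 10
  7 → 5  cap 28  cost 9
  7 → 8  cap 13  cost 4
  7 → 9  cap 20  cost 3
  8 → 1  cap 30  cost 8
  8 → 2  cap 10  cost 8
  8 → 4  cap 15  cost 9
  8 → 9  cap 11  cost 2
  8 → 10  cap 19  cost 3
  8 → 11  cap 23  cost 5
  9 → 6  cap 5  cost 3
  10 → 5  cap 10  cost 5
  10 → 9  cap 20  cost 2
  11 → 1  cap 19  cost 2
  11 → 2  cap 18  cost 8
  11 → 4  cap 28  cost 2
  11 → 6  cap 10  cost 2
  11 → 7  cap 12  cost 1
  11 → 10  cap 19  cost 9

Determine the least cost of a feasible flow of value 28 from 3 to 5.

shortest-cost path #1: 3→11→1→10→5 push 10 @ unit cost 13 (adds 130)
shortest-cost path #2: 3→11→1→5 push 3 @ unit cost 14 (adds 42)
shortest-cost path #3: 3→6→7→5 push 15 @ unit cost 17 (adds 255)
total cost = 427

Minimum cost for 28 units: 427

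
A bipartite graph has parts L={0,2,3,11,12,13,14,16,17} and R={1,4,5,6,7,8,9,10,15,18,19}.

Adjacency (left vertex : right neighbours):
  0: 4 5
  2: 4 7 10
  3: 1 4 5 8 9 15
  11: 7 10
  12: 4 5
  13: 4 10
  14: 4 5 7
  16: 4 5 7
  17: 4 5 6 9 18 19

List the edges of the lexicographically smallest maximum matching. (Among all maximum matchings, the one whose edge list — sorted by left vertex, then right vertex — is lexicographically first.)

|M| = 6 (so the lex-smallest maximum matching has 6 edges)
process left vertices in ascending order; for each, take the smallest-labelled available neighbour that still permits 6 edges overall, or leave it unmatched if none does
lex-smallest matching: {0-4, 2-7, 3-1, 11-10, 12-5, 17-6}

Lex-smallest maximum matching: {(0,4), (2,7), (3,1), (11,10), (12,5), (17,6)}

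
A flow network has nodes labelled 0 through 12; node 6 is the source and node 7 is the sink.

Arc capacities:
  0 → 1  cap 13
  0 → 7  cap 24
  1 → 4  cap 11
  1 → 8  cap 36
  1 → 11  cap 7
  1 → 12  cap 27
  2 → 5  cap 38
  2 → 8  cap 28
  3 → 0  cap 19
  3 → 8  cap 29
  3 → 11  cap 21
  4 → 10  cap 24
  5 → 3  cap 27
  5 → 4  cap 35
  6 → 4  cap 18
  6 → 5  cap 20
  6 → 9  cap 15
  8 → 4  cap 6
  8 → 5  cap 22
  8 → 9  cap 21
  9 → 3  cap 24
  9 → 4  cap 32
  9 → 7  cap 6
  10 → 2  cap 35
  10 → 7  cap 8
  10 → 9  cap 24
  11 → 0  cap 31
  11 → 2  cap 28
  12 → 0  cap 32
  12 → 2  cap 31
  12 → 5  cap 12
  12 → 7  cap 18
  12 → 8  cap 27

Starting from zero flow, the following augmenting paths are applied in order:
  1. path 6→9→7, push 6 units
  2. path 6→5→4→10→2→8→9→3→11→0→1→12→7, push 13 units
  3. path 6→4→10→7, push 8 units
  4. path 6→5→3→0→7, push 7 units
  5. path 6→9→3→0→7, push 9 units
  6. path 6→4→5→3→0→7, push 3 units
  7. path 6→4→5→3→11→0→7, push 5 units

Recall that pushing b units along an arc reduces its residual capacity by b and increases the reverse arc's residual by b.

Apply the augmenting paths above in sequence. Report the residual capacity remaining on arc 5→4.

after path 1 (6→9→7, push 6): res(5,4)=35
after path 2 (6→5→4→10→2→8→9→3→11→0→1→12→7, push 13): res(5,4)=22
after path 3 (6→4→10→7, push 8): res(5,4)=22
after path 4 (6→5→3→0→7, push 7): res(5,4)=22
after path 5 (6→9→3→0→7, push 9): res(5,4)=22
after path 6 (6→4→5→3→0→7, push 3): res(5,4)=25
after path 7 (6→4→5→3→11→0→7, push 5): res(5,4)=30

Residual capacity of (5,4): 30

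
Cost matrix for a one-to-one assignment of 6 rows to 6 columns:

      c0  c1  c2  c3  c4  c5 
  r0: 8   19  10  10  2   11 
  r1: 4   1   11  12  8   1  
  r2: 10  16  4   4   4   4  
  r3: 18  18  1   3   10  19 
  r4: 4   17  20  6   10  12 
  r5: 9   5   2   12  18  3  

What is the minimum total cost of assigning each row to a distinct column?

optimal assignment: row0→col4 (cost 2), row1→col1 (cost 1), row2→col3 (cost 4), row3→col2 (cost 1), row4→col0 (cost 4), row5→col5 (cost 3)
total = 2 + 1 + 4 + 1 + 4 + 3 = 15

Minimum assignment cost: 15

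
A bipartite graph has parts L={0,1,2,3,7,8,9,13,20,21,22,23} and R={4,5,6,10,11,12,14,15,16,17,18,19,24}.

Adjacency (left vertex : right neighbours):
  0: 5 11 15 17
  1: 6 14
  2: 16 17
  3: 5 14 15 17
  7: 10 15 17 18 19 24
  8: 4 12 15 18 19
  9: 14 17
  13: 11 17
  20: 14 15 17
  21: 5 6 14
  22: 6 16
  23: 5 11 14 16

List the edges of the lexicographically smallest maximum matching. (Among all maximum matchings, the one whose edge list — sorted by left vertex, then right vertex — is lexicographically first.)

Lex-smallest maximum matching: {(0,5), (1,6), (2,16), (3,14), (7,10), (8,4), (9,17), (13,11), (20,15)}

|M| = 9 (so the lex-smallest maximum matching has 9 edges)
process left vertices in ascending order; for each, take the smallest-labelled available neighbour that still permits 9 edges overall, or leave it unmatched if none does
lex-smallest matching: {0-5, 1-6, 2-16, 3-14, 7-10, 8-4, 9-17, 13-11, 20-15}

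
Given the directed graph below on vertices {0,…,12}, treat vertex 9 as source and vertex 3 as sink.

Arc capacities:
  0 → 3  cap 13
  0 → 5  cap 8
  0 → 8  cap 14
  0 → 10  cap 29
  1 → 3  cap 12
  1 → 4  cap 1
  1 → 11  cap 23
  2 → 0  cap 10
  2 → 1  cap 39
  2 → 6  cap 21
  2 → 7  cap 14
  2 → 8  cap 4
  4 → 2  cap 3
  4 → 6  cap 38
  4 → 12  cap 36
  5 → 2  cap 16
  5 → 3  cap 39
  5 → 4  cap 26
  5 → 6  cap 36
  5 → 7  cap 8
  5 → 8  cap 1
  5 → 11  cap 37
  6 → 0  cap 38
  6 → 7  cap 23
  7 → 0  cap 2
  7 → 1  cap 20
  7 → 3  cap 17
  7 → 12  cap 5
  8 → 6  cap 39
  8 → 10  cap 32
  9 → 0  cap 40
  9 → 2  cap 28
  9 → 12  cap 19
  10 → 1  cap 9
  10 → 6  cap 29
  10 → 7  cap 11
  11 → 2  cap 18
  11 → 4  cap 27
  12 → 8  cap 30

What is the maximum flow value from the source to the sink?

augment #1: 9→0→3 bottleneck 13, total now 13
augment #2: 9→0→5→3 bottleneck 8, total now 21
augment #3: 9→2→1→3 bottleneck 12, total now 33
augment #4: 9→2→7→3 bottleneck 14, total now 47
augment #5: 9→0→10→7→3 bottleneck 3, total now 50

Maximum flow value: 50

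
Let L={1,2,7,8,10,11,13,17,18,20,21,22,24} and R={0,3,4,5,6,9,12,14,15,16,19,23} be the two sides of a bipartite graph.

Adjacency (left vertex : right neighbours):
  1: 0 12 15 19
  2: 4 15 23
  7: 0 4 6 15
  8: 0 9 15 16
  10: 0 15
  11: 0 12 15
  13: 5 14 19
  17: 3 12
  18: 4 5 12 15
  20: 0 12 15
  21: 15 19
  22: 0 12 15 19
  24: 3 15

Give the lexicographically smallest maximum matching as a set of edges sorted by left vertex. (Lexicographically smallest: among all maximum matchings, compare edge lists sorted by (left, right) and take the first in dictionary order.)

|M| = 10 (so the lex-smallest maximum matching has 10 edges)
process left vertices in ascending order; for each, take the smallest-labelled available neighbour that still permits 10 edges overall, or leave it unmatched if none does
lex-smallest matching: {1-0, 2-4, 7-6, 8-9, 10-15, 11-12, 13-14, 17-3, 18-5, 21-19}

Lex-smallest maximum matching: {(1,0), (2,4), (7,6), (8,9), (10,15), (11,12), (13,14), (17,3), (18,5), (21,19)}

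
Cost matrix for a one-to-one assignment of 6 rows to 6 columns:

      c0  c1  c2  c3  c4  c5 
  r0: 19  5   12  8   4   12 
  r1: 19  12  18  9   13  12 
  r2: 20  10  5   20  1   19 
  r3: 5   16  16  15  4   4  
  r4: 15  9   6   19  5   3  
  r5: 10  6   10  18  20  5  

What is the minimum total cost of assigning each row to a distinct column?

optimal assignment: row0→col1 (cost 5), row1→col3 (cost 9), row2→col4 (cost 1), row3→col0 (cost 5), row4→col2 (cost 6), row5→col5 (cost 5)
total = 5 + 9 + 1 + 5 + 6 + 5 = 31

Minimum assignment cost: 31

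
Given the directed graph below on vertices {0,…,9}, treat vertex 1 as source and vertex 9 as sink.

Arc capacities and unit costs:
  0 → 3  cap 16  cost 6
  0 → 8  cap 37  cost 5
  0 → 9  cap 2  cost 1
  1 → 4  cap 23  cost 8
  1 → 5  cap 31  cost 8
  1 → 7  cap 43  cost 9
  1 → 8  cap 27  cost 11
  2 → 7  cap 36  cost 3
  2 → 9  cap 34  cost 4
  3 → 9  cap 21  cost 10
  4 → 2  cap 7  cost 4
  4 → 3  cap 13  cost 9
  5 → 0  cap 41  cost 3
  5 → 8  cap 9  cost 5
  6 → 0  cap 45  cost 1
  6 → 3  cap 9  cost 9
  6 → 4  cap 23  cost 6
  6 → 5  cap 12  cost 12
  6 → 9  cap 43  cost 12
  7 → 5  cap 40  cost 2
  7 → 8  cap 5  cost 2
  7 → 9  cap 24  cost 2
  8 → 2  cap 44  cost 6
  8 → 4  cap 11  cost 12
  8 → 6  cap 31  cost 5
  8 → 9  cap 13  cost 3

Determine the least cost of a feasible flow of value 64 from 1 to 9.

shortest-cost path #1: 1→7→9 push 24 @ unit cost 11 (adds 264)
shortest-cost path #2: 1→5→0→9 push 2 @ unit cost 12 (adds 24)
shortest-cost path #3: 1→8→9 push 13 @ unit cost 14 (adds 182)
shortest-cost path #4: 1→4→2→9 push 7 @ unit cost 16 (adds 112)
shortest-cost path #5: 1→8→2→9 push 14 @ unit cost 21 (adds 294)
shortest-cost path #6: 1→7→8→2→9 push 4 @ unit cost 21 (adds 84)
total cost = 960

Minimum cost for 64 units: 960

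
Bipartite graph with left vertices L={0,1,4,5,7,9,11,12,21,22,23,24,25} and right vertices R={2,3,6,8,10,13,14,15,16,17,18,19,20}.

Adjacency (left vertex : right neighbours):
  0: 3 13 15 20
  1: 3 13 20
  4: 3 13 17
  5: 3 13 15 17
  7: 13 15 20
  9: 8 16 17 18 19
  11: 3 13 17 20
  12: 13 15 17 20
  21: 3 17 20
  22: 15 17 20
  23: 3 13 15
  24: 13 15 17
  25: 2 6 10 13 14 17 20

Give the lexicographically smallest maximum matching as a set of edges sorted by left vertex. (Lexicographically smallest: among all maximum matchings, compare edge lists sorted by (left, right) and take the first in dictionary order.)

Lex-smallest maximum matching: {(0,3), (1,13), (4,17), (5,15), (7,20), (9,8), (25,2)}

|M| = 7 (so the lex-smallest maximum matching has 7 edges)
process left vertices in ascending order; for each, take the smallest-labelled available neighbour that still permits 7 edges overall, or leave it unmatched if none does
lex-smallest matching: {0-3, 1-13, 4-17, 5-15, 7-20, 9-8, 25-2}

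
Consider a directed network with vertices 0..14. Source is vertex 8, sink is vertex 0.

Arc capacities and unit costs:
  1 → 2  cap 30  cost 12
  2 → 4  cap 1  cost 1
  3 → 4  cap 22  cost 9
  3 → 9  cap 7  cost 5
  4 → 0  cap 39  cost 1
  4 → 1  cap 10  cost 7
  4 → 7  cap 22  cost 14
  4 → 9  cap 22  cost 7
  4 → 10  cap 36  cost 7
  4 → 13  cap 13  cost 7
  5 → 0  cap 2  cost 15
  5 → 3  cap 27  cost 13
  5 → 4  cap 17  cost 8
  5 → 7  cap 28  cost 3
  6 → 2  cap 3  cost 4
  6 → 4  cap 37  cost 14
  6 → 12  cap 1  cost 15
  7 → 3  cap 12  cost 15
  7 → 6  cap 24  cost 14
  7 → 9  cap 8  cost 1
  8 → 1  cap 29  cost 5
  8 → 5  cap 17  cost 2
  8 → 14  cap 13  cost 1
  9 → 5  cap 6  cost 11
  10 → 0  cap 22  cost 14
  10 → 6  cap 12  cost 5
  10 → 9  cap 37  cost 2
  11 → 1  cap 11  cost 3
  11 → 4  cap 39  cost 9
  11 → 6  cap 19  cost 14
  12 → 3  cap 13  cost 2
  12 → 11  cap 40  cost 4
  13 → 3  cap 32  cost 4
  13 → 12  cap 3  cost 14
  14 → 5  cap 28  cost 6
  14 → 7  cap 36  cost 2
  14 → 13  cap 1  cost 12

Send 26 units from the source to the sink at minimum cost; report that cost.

shortest-cost path #1: 8→5→4→0 push 17 @ unit cost 11 (adds 187)
shortest-cost path #2: 8→1→2→4→0 push 1 @ unit cost 19 (adds 19)
shortest-cost path #3: 8→14→5→0 push 2 @ unit cost 22 (adds 44)
shortest-cost path #4: 8→14→13→3→4→0 push 1 @ unit cost 27 (adds 27)
shortest-cost path #5: 8→14→7→3→4→0 push 5 @ unit cost 28 (adds 140)
total cost = 417

Minimum cost for 26 units: 417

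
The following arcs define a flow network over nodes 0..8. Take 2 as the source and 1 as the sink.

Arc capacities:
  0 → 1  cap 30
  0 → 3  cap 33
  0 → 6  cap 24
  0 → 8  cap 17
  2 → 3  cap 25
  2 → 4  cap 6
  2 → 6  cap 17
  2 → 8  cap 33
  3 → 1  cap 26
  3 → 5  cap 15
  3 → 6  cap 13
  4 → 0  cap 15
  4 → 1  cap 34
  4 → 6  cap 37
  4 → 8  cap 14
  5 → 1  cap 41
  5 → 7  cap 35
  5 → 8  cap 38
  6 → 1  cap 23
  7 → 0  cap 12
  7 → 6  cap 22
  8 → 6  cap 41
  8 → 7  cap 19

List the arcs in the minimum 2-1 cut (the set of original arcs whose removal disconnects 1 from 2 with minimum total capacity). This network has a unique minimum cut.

Min-cut arcs: {(2,3), (2,4), (6,1), (7,0)} (total capacity 66)

augment #1: 2→3→1 push 25
augment #2: 2→4→1 push 6
augment #3: 2→6→1 push 17
augment #4: 2→8→6→1 push 6
augment #5: 2→8→7→0→1 push 12
max flow = 66; residual-reachable set from 2 gives S-side
cut edges (S→T): {(2,3), (2,4), (6,1), (7,0)} total cap 66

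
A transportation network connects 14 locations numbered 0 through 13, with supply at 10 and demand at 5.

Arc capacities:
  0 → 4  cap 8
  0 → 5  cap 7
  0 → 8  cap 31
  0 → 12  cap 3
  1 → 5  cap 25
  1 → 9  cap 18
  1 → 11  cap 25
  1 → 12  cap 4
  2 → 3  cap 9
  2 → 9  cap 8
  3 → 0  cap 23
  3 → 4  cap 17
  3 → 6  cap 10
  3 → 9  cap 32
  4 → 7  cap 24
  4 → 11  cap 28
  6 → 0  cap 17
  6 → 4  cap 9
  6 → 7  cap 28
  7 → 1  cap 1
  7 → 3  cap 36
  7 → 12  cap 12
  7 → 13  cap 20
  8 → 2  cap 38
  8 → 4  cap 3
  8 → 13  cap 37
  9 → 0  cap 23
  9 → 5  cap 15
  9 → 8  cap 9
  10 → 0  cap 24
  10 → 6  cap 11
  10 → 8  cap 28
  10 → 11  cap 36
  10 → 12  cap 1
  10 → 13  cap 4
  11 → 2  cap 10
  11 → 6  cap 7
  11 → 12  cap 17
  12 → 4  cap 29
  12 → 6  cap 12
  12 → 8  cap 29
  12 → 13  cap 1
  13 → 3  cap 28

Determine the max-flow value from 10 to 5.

augment #1: 10→0→5 bottleneck 7, total now 7
augment #2: 10→6→7→1→5 bottleneck 1, total now 8
augment #3: 10→8→2→9→5 bottleneck 8, total now 16
augment #4: 10→13→3→9→5 bottleneck 4, total now 20
augment #5: 10→6→7→3→9→5 bottleneck 3, total now 23

Maximum flow value: 23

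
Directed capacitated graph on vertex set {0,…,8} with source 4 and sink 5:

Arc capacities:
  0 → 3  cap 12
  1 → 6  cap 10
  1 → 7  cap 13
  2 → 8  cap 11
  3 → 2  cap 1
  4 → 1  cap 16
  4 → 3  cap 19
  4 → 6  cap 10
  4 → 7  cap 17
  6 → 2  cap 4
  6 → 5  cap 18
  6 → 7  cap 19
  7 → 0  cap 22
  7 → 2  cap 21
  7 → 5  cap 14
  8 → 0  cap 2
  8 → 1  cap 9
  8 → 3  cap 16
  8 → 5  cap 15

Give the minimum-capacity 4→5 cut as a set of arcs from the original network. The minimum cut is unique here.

Min-cut arcs: {(2,8), (6,5), (7,5)} (total capacity 43)

augment #1: 4→6→5 push 10
augment #2: 4→7→5 push 14
augment #3: 4→1→6→5 push 8
augment #4: 4→3→2→8→5 push 1
augment #5: 4→7→2→8→5 push 3
augment #6: 4→1→6→2→8→5 push 2
augment #7: 4→1→7→2→8→5 push 5
max flow = 43; residual-reachable set from 4 gives S-side
cut edges (S→T): {(2,8), (6,5), (7,5)} total cap 43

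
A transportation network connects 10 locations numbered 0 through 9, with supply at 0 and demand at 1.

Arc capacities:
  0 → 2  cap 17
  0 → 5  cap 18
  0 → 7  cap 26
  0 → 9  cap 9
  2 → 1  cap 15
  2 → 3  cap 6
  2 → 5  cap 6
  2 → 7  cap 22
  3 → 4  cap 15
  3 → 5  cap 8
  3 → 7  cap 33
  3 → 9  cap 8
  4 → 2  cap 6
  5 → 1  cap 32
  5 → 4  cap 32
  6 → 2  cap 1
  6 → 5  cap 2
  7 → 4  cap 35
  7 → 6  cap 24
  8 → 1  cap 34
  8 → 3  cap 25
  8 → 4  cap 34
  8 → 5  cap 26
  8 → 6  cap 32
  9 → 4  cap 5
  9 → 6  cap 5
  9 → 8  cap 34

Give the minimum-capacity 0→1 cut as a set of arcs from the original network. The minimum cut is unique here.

augment #1: 0→2→1 push 15
augment #2: 0→5→1 push 18
augment #3: 0→2→5→1 push 2
augment #4: 0→9→8→1 push 9
augment #5: 0→7→6→5→1 push 2
augment #6: 0→7→4→2→5→1 push 4
augment #7: 0→7→4→2→3→5→1 push 2
augment #8: 0→7→6→2→3→5→1 push 1
max flow = 53; residual-reachable set from 0 gives S-side
cut edges (S→T): {(0,2), (0,5), (0,9), (4,2), (6,2), (6,5)} total cap 53

Min-cut arcs: {(0,2), (0,5), (0,9), (4,2), (6,2), (6,5)} (total capacity 53)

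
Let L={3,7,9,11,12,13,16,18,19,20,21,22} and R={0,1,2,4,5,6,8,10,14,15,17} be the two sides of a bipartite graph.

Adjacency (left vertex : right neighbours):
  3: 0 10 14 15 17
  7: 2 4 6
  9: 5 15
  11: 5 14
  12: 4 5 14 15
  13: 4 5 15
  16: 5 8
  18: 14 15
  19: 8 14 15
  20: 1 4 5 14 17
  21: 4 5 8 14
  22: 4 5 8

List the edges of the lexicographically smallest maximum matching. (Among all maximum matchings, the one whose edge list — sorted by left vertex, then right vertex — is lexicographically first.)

|M| = 8 (so the lex-smallest maximum matching has 8 edges)
process left vertices in ascending order; for each, take the smallest-labelled available neighbour that still permits 8 edges overall, or leave it unmatched if none does
lex-smallest matching: {3-0, 7-2, 9-5, 11-14, 12-4, 13-15, 16-8, 20-1}

Lex-smallest maximum matching: {(3,0), (7,2), (9,5), (11,14), (12,4), (13,15), (16,8), (20,1)}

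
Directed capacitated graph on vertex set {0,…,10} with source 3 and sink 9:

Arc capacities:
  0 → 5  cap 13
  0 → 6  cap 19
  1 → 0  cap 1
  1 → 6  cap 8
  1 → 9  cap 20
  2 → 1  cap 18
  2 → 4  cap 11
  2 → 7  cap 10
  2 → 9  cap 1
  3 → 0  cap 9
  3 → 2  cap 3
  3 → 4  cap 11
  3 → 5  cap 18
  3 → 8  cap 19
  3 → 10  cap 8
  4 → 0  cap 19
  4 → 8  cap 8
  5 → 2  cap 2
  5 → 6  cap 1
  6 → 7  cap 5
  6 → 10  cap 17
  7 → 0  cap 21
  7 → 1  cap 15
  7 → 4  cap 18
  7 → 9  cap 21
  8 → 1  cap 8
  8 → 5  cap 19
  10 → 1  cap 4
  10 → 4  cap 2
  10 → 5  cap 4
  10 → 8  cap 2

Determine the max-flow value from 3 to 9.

Maximum flow value: 22

augment #1: 3→2→9 bottleneck 1, total now 1
augment #2: 3→2→1→9 bottleneck 2, total now 3
augment #3: 3→8→1→9 bottleneck 8, total now 11
augment #4: 3→10→1→9 bottleneck 4, total now 15
augment #5: 3→0→6→7→9 bottleneck 5, total now 20
augment #6: 3→5→2→1→9 bottleneck 2, total now 22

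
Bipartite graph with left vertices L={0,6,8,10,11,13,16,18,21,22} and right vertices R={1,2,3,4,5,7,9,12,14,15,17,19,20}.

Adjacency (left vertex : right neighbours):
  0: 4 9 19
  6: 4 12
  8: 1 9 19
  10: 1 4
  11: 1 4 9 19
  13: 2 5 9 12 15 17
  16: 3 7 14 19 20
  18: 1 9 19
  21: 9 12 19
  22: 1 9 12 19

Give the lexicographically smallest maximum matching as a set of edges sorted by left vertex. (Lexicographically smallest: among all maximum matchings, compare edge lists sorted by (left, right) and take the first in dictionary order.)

Lex-smallest maximum matching: {(0,4), (6,12), (8,1), (11,9), (13,2), (16,3), (18,19)}

|M| = 7 (so the lex-smallest maximum matching has 7 edges)
process left vertices in ascending order; for each, take the smallest-labelled available neighbour that still permits 7 edges overall, or leave it unmatched if none does
lex-smallest matching: {0-4, 6-12, 8-1, 11-9, 13-2, 16-3, 18-19}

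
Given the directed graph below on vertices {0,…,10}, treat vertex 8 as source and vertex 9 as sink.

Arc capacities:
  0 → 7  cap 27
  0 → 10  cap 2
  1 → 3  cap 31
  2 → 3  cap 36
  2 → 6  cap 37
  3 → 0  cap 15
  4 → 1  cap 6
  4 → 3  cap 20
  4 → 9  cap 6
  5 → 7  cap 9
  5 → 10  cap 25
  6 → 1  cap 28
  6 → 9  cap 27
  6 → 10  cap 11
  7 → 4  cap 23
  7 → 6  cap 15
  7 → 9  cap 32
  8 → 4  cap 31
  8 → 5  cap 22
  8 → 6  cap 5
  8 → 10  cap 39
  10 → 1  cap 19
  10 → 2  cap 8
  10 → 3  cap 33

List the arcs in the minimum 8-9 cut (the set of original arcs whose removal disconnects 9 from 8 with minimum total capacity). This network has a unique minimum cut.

Min-cut arcs: {(3,0), (4,9), (5,7), (8,6), (10,2)} (total capacity 43)

augment #1: 8→4→9 push 6
augment #2: 8→6→9 push 5
augment #3: 8→5→7→9 push 9
augment #4: 8→10→2→6→9 push 8
augment #5: 8→4→3→0→7→9 push 15
max flow = 43; residual-reachable set from 8 gives S-side
cut edges (S→T): {(3,0), (4,9), (5,7), (8,6), (10,2)} total cap 43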